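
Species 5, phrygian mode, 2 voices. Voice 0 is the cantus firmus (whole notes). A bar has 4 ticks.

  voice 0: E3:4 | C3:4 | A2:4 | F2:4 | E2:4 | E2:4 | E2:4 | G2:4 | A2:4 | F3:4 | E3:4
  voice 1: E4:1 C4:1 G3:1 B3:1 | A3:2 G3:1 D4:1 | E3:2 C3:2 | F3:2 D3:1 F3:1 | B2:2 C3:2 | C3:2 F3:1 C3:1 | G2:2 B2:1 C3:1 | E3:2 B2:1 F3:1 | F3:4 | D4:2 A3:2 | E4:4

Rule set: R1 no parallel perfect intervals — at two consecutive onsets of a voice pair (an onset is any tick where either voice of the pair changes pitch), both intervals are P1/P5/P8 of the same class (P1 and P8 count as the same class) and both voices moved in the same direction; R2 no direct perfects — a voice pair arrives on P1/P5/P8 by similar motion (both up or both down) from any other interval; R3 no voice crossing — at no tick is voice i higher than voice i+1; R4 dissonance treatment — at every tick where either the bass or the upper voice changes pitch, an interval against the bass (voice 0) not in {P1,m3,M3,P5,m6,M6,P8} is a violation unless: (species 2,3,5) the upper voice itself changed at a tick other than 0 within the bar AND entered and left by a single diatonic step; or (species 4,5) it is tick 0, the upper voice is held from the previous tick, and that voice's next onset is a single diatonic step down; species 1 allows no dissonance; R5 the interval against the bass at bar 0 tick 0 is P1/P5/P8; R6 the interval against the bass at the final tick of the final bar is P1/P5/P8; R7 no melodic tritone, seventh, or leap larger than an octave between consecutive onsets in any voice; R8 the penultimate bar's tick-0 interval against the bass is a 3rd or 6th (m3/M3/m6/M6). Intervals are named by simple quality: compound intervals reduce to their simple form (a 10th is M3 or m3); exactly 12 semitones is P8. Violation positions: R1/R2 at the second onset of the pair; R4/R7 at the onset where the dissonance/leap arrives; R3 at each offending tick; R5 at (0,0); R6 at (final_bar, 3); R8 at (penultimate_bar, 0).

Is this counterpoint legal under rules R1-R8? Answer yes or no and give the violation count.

No (8 violations)

bar 0: v0=E3 v1=E4 (P8)
bar 1: v0=C3 v1=A3 (M6)
bar 2: v0=A2 v1=E3 (P5)
bar 3: v0=F2 v1=F3 (P8)
bar 4: v0=E2 v1=B2 (P5)
bar 5: v0=E2 v1=C3 (m6)
bar 6: v0=E2 v1=G2 (m3)
bar 7: v0=G2 v1=E3 (M6)
bar 8: v0=A2 v1=F3 (m6)
bar 9: v0=F3 v1=D4 (M6)
bar 10: v0=E3 v1=E4 (P8)
  R4 @ bar1.3: C3/D4 M2 untreated
  R2 @ bar2.0: C3/D4 M2 -> A2/E3 P5 similar
  R7 @ bar2.0: D4->E3 leap 10st
  R2 @ bar4.0: F2/F3 P8 -> E2/B2 P5 similar
  R7 @ bar4.0: F3->B2 leap 6st
  R4 @ bar5.2: E2/F3 m2 untreated
  R4 @ bar7.3: G2/F3 m7 untreated
  R7 @ bar7.3: B2->F3 leap 6st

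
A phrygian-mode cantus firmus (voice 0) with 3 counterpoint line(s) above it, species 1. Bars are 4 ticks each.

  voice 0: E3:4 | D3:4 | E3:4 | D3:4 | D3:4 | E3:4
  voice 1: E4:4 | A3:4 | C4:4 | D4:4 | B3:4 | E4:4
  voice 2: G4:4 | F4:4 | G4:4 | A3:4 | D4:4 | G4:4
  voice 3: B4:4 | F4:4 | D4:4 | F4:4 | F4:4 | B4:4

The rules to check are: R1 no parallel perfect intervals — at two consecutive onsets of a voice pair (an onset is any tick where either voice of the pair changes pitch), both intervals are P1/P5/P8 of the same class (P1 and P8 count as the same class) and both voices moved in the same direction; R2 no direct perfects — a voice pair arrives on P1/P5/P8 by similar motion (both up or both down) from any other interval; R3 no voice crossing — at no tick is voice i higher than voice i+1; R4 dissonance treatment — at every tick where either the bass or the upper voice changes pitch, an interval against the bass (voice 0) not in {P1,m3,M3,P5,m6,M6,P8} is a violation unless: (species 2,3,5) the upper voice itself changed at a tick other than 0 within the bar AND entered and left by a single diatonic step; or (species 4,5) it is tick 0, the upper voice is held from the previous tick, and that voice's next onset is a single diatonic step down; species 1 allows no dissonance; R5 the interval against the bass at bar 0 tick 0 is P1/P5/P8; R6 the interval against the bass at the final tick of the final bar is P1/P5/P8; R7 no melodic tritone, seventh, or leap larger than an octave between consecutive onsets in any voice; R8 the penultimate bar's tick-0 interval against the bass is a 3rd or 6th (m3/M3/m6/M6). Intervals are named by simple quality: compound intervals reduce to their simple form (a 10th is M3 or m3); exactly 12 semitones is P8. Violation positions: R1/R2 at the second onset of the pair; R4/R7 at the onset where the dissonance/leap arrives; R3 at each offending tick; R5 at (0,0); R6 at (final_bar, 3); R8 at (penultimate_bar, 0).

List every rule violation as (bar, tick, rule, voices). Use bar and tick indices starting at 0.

bar 0: v0=E3 v1=E4 v2=G4 v3=B4 downbeat P5
bar 1: v0=D3 v1=A3 v2=F4 v3=F4 downbeat m3
bar 2: v0=E3 v1=C4 v2=G4 v3=D4 downbeat m7
bar 3: v0=D3 v1=D4 v2=A3 v3=F4 downbeat m3
bar 4: v0=D3 v1=B3 v2=D4 v3=F4 downbeat m3
bar 5: v0=E3 v1=E4 v2=G4 v3=B4 downbeat P5
  -> R5 @ bar 0 tick 0 v(0, 2): opens on m3
  -> R2 @ bar 1 tick 0 v(0, 1): E3/E4 P8 -> D3/A3 P5 similar
  -> R2 @ bar 1 tick 0 v(2, 3): G4/B4 M3 -> F4/F4 P1 similar
  -> R7 @ bar 1 tick 0 v(3,): B4->F4 leap 6st
  -> R2 @ bar 2 tick 0 v(1, 2): A3/F4 m6 -> C4/G4 P5 similar
  -> R3 @ bar 2 tick 0 v(2, 3): G4 above D4
  -> R4 @ bar 2 tick 0 v(0, 3): E3/D4 m7 untreated
  -> R3 @ bar 2 tick 1 v(2, 3): G4 above D4
  -> R3 @ bar 2 tick 2 v(2, 3): G4 above D4
  -> R3 @ bar 2 tick 3 v(2, 3): G4 above D4
  -> R2 @ bar 3 tick 0 v(0, 2): E3/G4 m3 -> D3/A3 P5 similar
  -> R3 @ bar 3 tick 0 v(1, 2): D4 above A3
  -> R7 @ bar 3 tick 0 v(2,): G4->A3 leap 10st
  -> R3 @ bar 3 tick 1 v(1, 2): D4 above A3
  -> R3 @ bar 3 tick 2 v(1, 2): D4 above A3
  -> R3 @ bar 3 tick 3 v(1, 2): D4 above A3
  -> R8 @ bar 4 tick 0 v(0, 2): penult P8 not 3rd/6th
  -> R2 @ bar 5 tick 0 v(0, 1): D3/B3 M6 -> E3/E4 P8 similar
  -> R2 @ bar 5 tick 0 v(0, 3): D3/F4 m3 -> E3/B4 P5 similar
  -> R2 @ bar 5 tick 0 v(1, 3): B3/F4 TT -> E4/B4 P5 similar
  -> R7 @ bar 5 tick 0 v(3,): F4->B4 leap 6st
  -> R6 @ bar 5 tick 3 v(0, 2): closes on m3

(0, 0, R5, (0, 2))
(1, 0, R2, (0, 1))
(1, 0, R2, (2, 3))
(1, 0, R7, (3,))
(2, 0, R2, (1, 2))
(2, 0, R3, (2, 3))
(2, 0, R4, (0, 3))
(2, 1, R3, (2, 3))
(2, 2, R3, (2, 3))
(2, 3, R3, (2, 3))
(3, 0, R2, (0, 2))
(3, 0, R3, (1, 2))
(3, 0, R7, (2,))
(3, 1, R3, (1, 2))
(3, 2, R3, (1, 2))
(3, 3, R3, (1, 2))
(4, 0, R8, (0, 2))
(5, 0, R2, (0, 1))
(5, 0, R2, (0, 3))
(5, 0, R2, (1, 3))
(5, 0, R7, (3,))
(5, 3, R6, (0, 2))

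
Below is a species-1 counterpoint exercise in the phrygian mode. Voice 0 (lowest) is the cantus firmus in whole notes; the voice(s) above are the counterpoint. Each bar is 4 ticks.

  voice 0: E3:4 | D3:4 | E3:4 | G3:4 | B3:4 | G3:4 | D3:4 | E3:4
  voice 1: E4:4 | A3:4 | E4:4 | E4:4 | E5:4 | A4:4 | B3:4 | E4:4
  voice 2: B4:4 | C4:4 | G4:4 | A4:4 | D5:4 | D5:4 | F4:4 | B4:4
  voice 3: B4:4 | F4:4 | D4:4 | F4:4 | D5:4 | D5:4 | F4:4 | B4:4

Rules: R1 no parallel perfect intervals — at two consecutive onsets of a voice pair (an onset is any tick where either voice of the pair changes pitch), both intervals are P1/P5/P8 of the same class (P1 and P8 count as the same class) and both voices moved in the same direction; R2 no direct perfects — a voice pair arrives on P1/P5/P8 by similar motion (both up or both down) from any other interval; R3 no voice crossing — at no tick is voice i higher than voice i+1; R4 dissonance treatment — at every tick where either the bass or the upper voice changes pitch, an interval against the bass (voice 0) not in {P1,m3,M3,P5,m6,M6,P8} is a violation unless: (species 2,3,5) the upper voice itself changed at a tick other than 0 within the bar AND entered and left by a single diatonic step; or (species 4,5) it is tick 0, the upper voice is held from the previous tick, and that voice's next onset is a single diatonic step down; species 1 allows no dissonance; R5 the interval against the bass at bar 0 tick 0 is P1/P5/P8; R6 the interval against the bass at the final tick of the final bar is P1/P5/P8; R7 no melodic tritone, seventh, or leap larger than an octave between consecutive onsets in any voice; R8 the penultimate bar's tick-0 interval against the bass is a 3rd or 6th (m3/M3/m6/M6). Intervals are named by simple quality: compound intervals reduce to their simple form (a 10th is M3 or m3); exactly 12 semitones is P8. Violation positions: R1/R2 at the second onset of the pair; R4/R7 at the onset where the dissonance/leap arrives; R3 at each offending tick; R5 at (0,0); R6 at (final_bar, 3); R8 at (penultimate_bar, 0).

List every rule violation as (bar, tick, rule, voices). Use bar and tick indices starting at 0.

(1, 0, R2, (0, 1))
(1, 0, R4, (0, 2))
(1, 0, R7, (2,))
(1, 0, R7, (3,))
(2, 0, R2, (0, 1))
(2, 0, R3, (2, 3))
(2, 0, R4, (0, 3))
(2, 1, R3, (2, 3))
(2, 2, R3, (2, 3))
(2, 3, R3, (2, 3))
(3, 0, R3, (2, 3))
(3, 0, R4, (0, 2))
(3, 0, R4, (0, 3))
(3, 1, R3, (2, 3))
(3, 2, R3, (2, 3))
(3, 3, R3, (2, 3))
(4, 0, R2, (2, 3))
(4, 0, R3, (1, 2))
(4, 0, R4, (0, 1))
(4, 1, R3, (1, 2))
(4, 2, R3, (1, 2))
(4, 3, R3, (1, 2))
(5, 0, R4, (0, 1))
(6, 0, R1, (2, 3))
(6, 0, R7, (1,))
(7, 0, R1, (2, 3))
(7, 0, R2, (0, 1))
(7, 0, R2, (0, 2))
(7, 0, R2, (0, 3))
(7, 0, R2, (1, 2))
(7, 0, R2, (1, 3))
(7, 0, R7, (2,))
(7, 0, R7, (3,))

bar 0: v0=E3 v1=E4 v2=B4 v3=B4 downbeat P5
bar 1: v0=D3 v1=A3 v2=C4 v3=F4 downbeat m3
bar 2: v0=E3 v1=E4 v2=G4 v3=D4 downbeat m7
bar 3: v0=G3 v1=E4 v2=A4 v3=F4 downbeat m7
bar 4: v0=B3 v1=E5 v2=D5 v3=D5 downbeat m3
bar 5: v0=G3 v1=A4 v2=D5 v3=D5 downbeat P5
bar 6: v0=D3 v1=B3 v2=F4 v3=F4 downbeat m3
bar 7: v0=E3 v1=E4 v2=B4 v3=B4 downbeat P5
  -> R2 @ bar 1 tick 0 v(0, 1): E3/E4 P8 -> D3/A3 P5 similar
  -> R4 @ bar 1 tick 0 v(0, 2): D3/C4 m7 untreated
  -> R7 @ bar 1 tick 0 v(2,): B4->C4 leap 11st
  -> R7 @ bar 1 tick 0 v(3,): B4->F4 leap 6st
  -> R2 @ bar 2 tick 0 v(0, 1): D3/A3 P5 -> E3/E4 P8 similar
  -> R3 @ bar 2 tick 0 v(2, 3): G4 above D4
  -> R4 @ bar 2 tick 0 v(0, 3): E3/D4 m7 untreated
  -> R3 @ bar 2 tick 1 v(2, 3): G4 above D4
  -> R3 @ bar 2 tick 2 v(2, 3): G4 above D4
  -> R3 @ bar 2 tick 3 v(2, 3): G4 above D4
  -> R3 @ bar 3 tick 0 v(2, 3): A4 above F4
  -> R4 @ bar 3 tick 0 v(0, 2): G3/A4 M2 untreated
  -> R4 @ bar 3 tick 0 v(0, 3): G3/F4 m7 untreated
  -> R3 @ bar 3 tick 1 v(2, 3): A4 above F4
  -> R3 @ bar 3 tick 2 v(2, 3): A4 above F4
  -> R3 @ bar 3 tick 3 v(2, 3): A4 above F4
  -> R2 @ bar 4 tick 0 v(2, 3): A4/F4 M3 -> D5/D5 P1 similar
  -> R3 @ bar 4 tick 0 v(1, 2): E5 above D5
  -> R4 @ bar 4 tick 0 v(0, 1): B3/E5 P4 untreated
  -> R3 @ bar 4 tick 1 v(1, 2): E5 above D5
  -> R3 @ bar 4 tick 2 v(1, 2): E5 above D5
  -> R3 @ bar 4 tick 3 v(1, 2): E5 above D5
  -> R4 @ bar 5 tick 0 v(0, 1): G3/A4 M2 untreated
  -> R1 @ bar 6 tick 0 v(2, 3): D5/D5 P1 -> F4/F4 P1 similar
  -> R7 @ bar 6 tick 0 v(1,): A4->B3 leap 10st
  -> R1 @ bar 7 tick 0 v(2, 3): F4/F4 P1 -> B4/B4 P1 similar
  -> R2 @ bar 7 tick 0 v(0, 1): D3/B3 M6 -> E3/E4 P8 similar
  -> R2 @ bar 7 tick 0 v(0, 2): D3/F4 m3 -> E3/B4 P5 similar
  -> R2 @ bar 7 tick 0 v(0, 3): D3/F4 m3 -> E3/B4 P5 similar
  -> R2 @ bar 7 tick 0 v(1, 2): B3/F4 TT -> E4/B4 P5 similar
  -> R2 @ bar 7 tick 0 v(1, 3): B3/F4 TT -> E4/B4 P5 similar
  -> R7 @ bar 7 tick 0 v(2,): F4->B4 leap 6st
  -> R7 @ bar 7 tick 0 v(3,): F4->B4 leap 6st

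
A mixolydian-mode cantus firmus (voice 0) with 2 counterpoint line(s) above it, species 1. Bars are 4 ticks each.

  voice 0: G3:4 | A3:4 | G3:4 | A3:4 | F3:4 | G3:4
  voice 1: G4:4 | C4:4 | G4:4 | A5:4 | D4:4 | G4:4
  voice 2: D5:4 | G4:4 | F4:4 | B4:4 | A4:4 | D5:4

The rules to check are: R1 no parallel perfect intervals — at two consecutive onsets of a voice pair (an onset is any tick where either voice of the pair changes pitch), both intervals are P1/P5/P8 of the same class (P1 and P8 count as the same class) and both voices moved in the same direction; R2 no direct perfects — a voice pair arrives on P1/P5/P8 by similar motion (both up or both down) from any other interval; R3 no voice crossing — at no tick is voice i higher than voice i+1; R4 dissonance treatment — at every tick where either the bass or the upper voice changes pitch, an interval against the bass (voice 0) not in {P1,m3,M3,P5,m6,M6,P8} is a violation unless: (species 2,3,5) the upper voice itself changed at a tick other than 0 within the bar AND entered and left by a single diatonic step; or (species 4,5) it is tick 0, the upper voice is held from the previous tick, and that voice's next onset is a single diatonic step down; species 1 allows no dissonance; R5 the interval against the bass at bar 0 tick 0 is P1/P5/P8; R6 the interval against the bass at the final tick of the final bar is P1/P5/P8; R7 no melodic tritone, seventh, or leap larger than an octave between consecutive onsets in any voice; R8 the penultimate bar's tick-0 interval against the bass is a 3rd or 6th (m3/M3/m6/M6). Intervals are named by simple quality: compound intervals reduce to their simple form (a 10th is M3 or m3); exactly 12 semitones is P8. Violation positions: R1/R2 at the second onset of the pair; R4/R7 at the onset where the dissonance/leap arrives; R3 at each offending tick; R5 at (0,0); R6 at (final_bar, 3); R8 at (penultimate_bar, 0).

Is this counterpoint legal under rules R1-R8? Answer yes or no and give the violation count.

bar 0: v0=G3 v1=G4 v2=D5 (P5)
bar 1: v0=A3 v1=C4 v2=G4 (m7)
bar 2: v0=G3 v1=G4 v2=F4 (m7)
bar 3: v0=A3 v1=A5 v2=B4 (M2)
bar 4: v0=F3 v1=D4 v2=A4 (M3)
bar 5: v0=G3 v1=G4 v2=D5 (P5)
  R1 @ bar1.0: G4/D5 P5 -> C4/G4 P5 similar
  R4 @ bar1.0: A3/G4 m7 untreated
  R3 @ bar2.0: G4 above F4
  R4 @ bar2.0: G3/F4 m7 untreated
  R3 @ bar2.1: G4 above F4
  R3 @ bar2.2: G4 above F4
  R3 @ bar2.3: G4 above F4
  R1 @ bar3.0: G3/G4 P8 -> A3/A5 P1 similar
  R3 @ bar3.0: A5 above B4
  R4 @ bar3.0: A3/B4 M2 untreated
  R7 @ bar3.0: G4->A5 leap 14st
  R7 @ bar3.0: F4->B4 leap 6st
  R3 @ bar3.1: A5 above B4
  R3 @ bar3.2: A5 above B4
  R3 @ bar3.3: A5 above B4
  R2 @ bar4.0: A5/B4 m7 -> D4/A4 P5 similar
  R7 @ bar4.0: A5->D4 leap 19st
  R1 @ bar5.0: D4/A4 P5 -> G4/D5 P5 similar
  R2 @ bar5.0: F3/D4 M6 -> G3/G4 P8 similar
  R2 @ bar5.0: F3/A4 M3 -> G3/D5 P5 similar

No (20 violations)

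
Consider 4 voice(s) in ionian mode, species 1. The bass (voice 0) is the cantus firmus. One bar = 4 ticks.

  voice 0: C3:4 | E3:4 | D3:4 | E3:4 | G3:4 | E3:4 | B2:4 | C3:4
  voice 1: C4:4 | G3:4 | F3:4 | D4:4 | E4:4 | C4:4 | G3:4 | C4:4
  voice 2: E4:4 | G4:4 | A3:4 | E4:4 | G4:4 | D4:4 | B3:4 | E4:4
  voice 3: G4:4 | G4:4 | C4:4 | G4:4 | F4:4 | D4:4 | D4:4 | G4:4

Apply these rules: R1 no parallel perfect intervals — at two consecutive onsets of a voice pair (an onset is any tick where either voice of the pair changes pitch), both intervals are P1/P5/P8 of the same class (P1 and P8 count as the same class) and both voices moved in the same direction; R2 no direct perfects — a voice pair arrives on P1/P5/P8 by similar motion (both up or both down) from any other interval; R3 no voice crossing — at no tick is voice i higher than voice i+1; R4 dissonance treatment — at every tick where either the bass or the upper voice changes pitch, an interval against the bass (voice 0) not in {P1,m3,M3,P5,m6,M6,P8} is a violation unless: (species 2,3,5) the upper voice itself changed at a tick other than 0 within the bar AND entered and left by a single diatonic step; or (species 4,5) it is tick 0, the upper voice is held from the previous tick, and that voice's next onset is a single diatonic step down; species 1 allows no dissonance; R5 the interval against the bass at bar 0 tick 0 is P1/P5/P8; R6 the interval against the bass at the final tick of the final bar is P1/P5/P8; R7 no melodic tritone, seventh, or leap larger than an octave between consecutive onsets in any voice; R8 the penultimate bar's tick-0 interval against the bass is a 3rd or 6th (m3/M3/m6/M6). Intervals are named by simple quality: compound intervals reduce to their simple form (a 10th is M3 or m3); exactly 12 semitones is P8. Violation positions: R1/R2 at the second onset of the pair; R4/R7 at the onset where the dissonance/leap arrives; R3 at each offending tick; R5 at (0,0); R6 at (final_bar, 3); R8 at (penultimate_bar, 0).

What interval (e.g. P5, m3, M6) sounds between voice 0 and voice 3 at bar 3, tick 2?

voice 0=E3 voice 3=G4 -> m3

m3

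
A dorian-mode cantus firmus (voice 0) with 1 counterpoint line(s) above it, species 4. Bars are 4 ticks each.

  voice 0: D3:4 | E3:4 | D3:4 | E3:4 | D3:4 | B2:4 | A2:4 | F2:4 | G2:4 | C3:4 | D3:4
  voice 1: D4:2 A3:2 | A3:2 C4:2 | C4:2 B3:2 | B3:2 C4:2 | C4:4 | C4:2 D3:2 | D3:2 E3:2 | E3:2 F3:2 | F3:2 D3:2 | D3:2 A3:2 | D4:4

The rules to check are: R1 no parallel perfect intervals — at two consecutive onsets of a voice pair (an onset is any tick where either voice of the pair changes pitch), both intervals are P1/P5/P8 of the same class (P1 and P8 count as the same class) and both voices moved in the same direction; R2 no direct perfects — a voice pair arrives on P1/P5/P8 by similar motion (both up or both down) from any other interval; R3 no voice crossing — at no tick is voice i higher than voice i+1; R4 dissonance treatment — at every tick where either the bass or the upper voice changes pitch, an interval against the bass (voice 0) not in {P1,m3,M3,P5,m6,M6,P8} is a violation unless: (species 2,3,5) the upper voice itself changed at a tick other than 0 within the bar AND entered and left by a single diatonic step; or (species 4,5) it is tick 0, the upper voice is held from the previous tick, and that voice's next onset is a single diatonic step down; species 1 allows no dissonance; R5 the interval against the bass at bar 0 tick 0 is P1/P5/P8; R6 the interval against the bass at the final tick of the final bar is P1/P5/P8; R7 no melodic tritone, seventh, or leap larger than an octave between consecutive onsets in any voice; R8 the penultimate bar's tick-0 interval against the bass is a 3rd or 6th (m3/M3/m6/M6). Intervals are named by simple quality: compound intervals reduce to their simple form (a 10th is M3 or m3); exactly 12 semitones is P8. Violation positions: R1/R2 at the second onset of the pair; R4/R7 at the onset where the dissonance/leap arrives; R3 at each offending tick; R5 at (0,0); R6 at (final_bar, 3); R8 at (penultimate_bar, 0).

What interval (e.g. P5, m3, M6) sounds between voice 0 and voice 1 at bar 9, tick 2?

M6

voice 0=C3 voice 1=A3 -> M6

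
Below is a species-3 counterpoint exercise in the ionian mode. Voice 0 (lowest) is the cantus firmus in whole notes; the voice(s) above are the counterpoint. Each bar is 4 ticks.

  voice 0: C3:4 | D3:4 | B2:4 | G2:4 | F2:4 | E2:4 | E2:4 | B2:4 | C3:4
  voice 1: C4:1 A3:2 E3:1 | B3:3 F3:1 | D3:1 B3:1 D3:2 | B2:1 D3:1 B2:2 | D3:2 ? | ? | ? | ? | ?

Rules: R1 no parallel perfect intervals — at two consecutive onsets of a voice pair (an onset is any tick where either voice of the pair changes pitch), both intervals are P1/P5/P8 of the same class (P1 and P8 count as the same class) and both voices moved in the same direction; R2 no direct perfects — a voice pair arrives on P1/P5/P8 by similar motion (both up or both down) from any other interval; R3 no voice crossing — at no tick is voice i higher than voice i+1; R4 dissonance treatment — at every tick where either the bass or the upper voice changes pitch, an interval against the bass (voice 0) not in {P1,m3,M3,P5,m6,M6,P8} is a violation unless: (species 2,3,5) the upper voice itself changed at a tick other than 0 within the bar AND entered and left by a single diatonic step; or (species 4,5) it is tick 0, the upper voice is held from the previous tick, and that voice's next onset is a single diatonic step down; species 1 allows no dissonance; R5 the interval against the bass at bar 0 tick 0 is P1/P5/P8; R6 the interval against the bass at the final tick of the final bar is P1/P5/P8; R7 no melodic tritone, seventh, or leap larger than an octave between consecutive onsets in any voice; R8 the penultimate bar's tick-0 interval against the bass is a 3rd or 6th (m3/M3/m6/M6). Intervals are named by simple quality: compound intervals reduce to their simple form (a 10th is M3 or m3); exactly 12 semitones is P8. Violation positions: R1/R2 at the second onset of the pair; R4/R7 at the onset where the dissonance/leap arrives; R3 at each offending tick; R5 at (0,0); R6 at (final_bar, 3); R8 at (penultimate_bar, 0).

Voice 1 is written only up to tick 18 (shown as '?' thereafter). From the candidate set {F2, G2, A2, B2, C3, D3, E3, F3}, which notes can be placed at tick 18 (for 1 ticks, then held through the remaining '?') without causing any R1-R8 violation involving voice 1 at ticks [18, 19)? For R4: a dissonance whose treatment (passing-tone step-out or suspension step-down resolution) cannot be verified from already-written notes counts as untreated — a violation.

{A2, C3, D3, F2, F3}

F2: legal
G2: violates R4
A2: legal
B2: violates R4
C3: legal
D3: legal
E3: violates R4
F3: legal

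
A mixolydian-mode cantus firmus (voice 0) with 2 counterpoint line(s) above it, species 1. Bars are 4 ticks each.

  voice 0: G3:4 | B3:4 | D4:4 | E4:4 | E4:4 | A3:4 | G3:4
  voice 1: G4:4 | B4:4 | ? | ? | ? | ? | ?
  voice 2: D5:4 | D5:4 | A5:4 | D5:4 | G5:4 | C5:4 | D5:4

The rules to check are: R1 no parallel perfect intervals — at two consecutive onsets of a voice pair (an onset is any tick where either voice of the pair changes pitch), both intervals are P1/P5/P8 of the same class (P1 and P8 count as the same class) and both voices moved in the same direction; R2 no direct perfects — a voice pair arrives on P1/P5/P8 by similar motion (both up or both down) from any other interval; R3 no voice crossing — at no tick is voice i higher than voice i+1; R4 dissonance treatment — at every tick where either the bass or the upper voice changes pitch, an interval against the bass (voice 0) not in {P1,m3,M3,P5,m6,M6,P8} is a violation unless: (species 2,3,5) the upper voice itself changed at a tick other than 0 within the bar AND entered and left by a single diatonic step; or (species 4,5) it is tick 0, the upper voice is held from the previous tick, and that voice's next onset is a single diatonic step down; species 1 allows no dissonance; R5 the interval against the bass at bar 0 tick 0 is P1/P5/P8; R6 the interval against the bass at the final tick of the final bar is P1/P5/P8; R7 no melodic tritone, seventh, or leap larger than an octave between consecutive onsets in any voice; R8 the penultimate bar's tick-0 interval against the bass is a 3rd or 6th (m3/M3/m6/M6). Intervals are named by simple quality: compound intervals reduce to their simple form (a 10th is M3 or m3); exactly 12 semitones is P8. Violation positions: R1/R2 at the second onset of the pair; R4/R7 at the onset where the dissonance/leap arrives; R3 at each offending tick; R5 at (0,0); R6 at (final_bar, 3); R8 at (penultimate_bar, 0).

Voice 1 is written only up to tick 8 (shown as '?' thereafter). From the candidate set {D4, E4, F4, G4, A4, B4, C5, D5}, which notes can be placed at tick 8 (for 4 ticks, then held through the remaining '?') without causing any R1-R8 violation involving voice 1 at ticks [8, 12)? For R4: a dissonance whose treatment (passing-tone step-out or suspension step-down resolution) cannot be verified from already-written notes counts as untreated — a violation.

{A4, B4, D4}

D4: legal
E4: violates R4
F4: violates R7
G4: violates R4
A4: legal
B4: legal
C5: violates R4
D5: violates R1,R2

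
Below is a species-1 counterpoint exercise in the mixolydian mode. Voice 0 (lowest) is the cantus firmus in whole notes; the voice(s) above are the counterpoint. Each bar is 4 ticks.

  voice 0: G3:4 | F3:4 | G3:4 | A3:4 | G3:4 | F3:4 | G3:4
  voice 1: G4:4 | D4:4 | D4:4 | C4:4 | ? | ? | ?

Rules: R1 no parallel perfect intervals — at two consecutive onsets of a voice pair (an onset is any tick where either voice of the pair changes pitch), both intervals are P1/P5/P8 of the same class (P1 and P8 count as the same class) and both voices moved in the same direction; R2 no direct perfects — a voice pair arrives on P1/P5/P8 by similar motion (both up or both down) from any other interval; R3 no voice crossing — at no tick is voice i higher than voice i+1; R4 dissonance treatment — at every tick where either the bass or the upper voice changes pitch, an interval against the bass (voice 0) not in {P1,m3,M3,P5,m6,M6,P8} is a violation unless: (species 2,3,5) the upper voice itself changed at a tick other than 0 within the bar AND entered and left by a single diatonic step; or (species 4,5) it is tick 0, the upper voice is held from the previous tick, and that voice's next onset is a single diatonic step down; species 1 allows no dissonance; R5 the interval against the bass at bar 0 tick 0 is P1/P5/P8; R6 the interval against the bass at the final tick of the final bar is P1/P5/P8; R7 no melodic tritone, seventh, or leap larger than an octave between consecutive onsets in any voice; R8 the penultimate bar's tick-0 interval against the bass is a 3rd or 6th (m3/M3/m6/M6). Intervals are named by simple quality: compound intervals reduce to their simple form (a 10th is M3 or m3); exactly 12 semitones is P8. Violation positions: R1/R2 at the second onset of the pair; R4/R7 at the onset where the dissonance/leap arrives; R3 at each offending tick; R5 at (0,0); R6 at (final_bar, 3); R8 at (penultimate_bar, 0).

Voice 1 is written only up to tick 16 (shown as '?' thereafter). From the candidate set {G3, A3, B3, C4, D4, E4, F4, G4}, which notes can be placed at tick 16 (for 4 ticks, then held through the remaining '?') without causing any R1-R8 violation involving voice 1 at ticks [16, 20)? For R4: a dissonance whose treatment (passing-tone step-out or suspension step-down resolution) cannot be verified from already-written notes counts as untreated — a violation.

{B3, D4, E4, G4}

G3: violates R2
A3: violates R4
B3: legal
C4: violates R4
D4: legal
E4: legal
F4: violates R4
G4: legal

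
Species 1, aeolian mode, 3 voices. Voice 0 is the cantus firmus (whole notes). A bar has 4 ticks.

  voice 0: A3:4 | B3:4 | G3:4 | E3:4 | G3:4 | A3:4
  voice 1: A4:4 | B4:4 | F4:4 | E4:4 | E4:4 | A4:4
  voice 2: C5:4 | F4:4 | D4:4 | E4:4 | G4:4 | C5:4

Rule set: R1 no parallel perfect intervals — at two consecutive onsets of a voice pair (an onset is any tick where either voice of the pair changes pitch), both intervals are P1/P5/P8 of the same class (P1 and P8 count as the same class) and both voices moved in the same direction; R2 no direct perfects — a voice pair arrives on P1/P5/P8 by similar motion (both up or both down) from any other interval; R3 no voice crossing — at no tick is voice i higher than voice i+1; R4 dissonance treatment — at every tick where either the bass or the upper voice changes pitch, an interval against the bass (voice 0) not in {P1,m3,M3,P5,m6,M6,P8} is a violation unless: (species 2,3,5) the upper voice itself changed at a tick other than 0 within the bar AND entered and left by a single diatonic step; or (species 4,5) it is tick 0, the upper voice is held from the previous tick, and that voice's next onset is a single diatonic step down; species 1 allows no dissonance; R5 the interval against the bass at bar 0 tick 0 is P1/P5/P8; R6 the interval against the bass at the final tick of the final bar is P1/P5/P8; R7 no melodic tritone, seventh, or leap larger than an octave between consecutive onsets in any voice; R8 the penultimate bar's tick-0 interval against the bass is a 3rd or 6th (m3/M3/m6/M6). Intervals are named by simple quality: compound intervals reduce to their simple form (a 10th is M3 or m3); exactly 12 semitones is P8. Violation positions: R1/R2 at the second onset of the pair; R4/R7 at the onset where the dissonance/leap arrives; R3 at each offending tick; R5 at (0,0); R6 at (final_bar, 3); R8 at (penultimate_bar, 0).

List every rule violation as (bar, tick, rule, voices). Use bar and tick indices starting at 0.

bar 0: v0=A3 v1=A4 v2=C5 downbeat m3
bar 1: v0=B3 v1=B4 v2=F4 downbeat TT
bar 2: v0=G3 v1=F4 v2=D4 downbeat P5
bar 3: v0=E3 v1=E4 v2=E4 downbeat P8
bar 4: v0=G3 v1=E4 v2=G4 downbeat P8
bar 5: v0=A3 v1=A4 v2=C5 downbeat m3
  -> R5 @ bar 0 tick 0 v(0, 2): opens on m3
  -> R1 @ bar 1 tick 0 v(0, 1): A3/A4 P8 -> B3/B4 P8 similar
  -> R3 @ bar 1 tick 0 v(1, 2): B4 above F4
  -> R4 @ bar 1 tick 0 v(0, 2): B3/F4 TT untreated
  -> R3 @ bar 1 tick 1 v(1, 2): B4 above F4
  -> R3 @ bar 1 tick 2 v(1, 2): B4 above F4
  -> R3 @ bar 1 tick 3 v(1, 2): B4 above F4
  -> R2 @ bar 2 tick 0 v(0, 2): B3/F4 TT -> G3/D4 P5 similar
  -> R3 @ bar 2 tick 0 v(1, 2): F4 above D4
  -> R4 @ bar 2 tick 0 v(0, 1): G3/F4 m7 untreated
  -> R7 @ bar 2 tick 0 v(1,): B4->F4 leap 6st
  -> R3 @ bar 2 tick 1 v(1, 2): F4 above D4
  -> R3 @ bar 2 tick 2 v(1, 2): F4 above D4
  -> R3 @ bar 2 tick 3 v(1, 2): F4 above D4
  -> R2 @ bar 3 tick 0 v(0, 1): G3/F4 m7 -> E3/E4 P8 similar
  -> R1 @ bar 4 tick 0 v(0, 2): E3/E4 P8 -> G3/G4 P8 similar
  -> R8 @ bar 4 tick 0 v(0, 2): penult P8 not 3rd/6th
  -> R2 @ bar 5 tick 0 v(0, 1): G3/E4 M6 -> A3/A4 P8 similar
  -> R6 @ bar 5 tick 3 v(0, 2): closes on m3

(0, 0, R5, (0, 2))
(1, 0, R1, (0, 1))
(1, 0, R3, (1, 2))
(1, 0, R4, (0, 2))
(1, 1, R3, (1, 2))
(1, 2, R3, (1, 2))
(1, 3, R3, (1, 2))
(2, 0, R2, (0, 2))
(2, 0, R3, (1, 2))
(2, 0, R4, (0, 1))
(2, 0, R7, (1,))
(2, 1, R3, (1, 2))
(2, 2, R3, (1, 2))
(2, 3, R3, (1, 2))
(3, 0, R2, (0, 1))
(4, 0, R1, (0, 2))
(4, 0, R8, (0, 2))
(5, 0, R2, (0, 1))
(5, 3, R6, (0, 2))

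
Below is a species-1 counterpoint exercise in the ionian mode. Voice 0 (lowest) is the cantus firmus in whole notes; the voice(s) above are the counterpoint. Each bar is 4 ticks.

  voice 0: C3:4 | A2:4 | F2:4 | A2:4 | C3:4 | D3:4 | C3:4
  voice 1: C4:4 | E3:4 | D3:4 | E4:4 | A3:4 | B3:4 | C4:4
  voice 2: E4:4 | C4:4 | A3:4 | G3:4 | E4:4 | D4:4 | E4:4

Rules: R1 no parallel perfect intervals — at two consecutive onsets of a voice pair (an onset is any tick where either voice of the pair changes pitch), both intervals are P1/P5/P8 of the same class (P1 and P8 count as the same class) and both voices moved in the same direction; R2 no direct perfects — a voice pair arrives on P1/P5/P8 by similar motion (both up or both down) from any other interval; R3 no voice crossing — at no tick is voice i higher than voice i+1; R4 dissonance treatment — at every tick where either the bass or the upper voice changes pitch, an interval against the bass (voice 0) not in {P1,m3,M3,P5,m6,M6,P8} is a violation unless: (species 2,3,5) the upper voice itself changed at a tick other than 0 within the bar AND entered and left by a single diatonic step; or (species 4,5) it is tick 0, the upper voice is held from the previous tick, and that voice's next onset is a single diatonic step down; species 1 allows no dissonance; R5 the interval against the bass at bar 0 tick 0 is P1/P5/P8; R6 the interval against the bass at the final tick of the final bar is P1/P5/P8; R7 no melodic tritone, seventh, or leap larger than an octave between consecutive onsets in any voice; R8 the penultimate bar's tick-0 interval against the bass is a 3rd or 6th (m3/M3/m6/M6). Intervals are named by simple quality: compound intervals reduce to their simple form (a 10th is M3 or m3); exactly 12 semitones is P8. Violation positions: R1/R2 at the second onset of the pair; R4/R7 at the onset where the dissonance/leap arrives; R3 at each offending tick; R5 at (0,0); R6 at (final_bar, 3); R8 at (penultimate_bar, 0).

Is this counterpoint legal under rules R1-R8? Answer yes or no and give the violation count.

bar 0: v0=C3 v1=C4 v2=E4 (M3)
bar 1: v0=A2 v1=E3 v2=C4 (m3)
bar 2: v0=F2 v1=D3 v2=A3 (M3)
bar 3: v0=A2 v1=E4 v2=G3 (m7)
bar 4: v0=C3 v1=A3 v2=E4 (M3)
bar 5: v0=D3 v1=B3 v2=D4 (P8)
bar 6: v0=C3 v1=C4 v2=E4 (M3)
  R5 @ bar0.0: opens on M3
  R2 @ bar1.0: C3/C4 P8 -> A2/E3 P5 similar
  R2 @ bar2.0: E3/C4 m6 -> D3/A3 P5 similar
  R2 @ bar3.0: F2/D3 M6 -> A2/E4 P5 similar
  R3 @ bar3.0: E4 above G3
  R4 @ bar3.0: A2/G3 m7 untreated
  R7 @ bar3.0: D3->E4 leap 14st
  R3 @ bar3.1: E4 above G3
  R3 @ bar3.2: E4 above G3
  R3 @ bar3.3: E4 above G3
  R8 @ bar5.0: penult P8 not 3rd/6th
  R6 @ bar6.3: closes on M3

No (12 violations)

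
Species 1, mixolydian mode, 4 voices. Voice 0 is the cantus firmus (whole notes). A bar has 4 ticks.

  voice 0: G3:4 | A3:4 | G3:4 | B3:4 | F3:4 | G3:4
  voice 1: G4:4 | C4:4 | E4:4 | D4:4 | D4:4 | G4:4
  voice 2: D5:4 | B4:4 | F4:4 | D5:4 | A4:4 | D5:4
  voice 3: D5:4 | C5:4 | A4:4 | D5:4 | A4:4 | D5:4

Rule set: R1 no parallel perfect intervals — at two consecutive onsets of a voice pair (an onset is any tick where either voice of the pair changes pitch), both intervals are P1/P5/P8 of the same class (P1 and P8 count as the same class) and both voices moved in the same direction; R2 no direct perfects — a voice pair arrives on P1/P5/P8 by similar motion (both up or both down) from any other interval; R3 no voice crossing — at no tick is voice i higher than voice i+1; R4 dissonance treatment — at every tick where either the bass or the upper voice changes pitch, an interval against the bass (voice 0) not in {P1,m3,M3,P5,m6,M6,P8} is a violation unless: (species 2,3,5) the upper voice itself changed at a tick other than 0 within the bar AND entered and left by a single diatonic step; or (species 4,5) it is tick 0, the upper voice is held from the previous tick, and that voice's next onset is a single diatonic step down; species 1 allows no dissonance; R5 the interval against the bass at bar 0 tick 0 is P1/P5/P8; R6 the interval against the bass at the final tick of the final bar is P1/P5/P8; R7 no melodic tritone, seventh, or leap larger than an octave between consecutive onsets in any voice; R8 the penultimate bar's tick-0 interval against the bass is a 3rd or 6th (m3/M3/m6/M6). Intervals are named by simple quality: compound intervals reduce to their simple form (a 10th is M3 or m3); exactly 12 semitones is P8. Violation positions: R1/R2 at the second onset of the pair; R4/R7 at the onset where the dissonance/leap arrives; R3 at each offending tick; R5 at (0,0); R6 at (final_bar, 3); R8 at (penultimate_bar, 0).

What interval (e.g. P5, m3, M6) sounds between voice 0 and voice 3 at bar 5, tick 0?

voice 0=G3 voice 3=D5 -> P5

P5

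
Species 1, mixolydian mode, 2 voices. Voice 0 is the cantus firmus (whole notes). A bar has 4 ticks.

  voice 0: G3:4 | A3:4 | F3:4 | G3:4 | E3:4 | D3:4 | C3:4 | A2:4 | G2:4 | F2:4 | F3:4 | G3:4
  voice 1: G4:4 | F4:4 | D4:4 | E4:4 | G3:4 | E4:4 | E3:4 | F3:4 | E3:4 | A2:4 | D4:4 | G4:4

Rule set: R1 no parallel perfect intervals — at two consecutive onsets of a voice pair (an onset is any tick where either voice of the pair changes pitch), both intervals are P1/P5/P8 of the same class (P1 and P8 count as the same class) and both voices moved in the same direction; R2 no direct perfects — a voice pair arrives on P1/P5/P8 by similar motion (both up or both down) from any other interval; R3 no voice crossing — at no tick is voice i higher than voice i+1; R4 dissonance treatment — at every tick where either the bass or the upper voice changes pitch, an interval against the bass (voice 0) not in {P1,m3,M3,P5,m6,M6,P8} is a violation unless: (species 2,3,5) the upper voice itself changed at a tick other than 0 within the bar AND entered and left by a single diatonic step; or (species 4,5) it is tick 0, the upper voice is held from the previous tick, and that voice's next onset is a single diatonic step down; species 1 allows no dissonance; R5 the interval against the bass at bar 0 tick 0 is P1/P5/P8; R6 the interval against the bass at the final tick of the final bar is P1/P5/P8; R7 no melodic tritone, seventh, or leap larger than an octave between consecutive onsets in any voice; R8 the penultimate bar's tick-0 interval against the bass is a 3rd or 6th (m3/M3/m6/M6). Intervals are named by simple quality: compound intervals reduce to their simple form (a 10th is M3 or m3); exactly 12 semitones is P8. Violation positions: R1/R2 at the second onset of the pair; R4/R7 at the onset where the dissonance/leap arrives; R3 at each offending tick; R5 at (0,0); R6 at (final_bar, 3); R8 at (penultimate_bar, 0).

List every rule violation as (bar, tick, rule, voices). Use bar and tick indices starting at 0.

(5, 0, R4, (0, 1))
(10, 0, R7, (1,))
(11, 0, R2, (0, 1))

bar 0: v0=G3 v1=G4 downbeat P8
bar 1: v0=A3 v1=F4 downbeat m6
bar 2: v0=F3 v1=D4 downbeat M6
bar 3: v0=G3 v1=E4 downbeat M6
bar 4: v0=E3 v1=G3 downbeat m3
bar 5: v0=D3 v1=E4 downbeat M2
bar 6: v0=C3 v1=E3 downbeat M3
bar 7: v0=A2 v1=F3 downbeat m6
bar 8: v0=G2 v1=E3 downbeat M6
bar 9: v0=F2 v1=A2 downbeat M3
bar 10: v0=F3 v1=D4 downbeat M6
bar 11: v0=G3 v1=G4 downbeat P8
  -> R4 @ bar 5 tick 0 v(0, 1): D3/E4 M2 untreated
  -> R7 @ bar 10 tick 0 v(1,): A2->D4 leap 17st
  -> R2 @ bar 11 tick 0 v(0, 1): F3/D4 M6 -> G3/G4 P8 similar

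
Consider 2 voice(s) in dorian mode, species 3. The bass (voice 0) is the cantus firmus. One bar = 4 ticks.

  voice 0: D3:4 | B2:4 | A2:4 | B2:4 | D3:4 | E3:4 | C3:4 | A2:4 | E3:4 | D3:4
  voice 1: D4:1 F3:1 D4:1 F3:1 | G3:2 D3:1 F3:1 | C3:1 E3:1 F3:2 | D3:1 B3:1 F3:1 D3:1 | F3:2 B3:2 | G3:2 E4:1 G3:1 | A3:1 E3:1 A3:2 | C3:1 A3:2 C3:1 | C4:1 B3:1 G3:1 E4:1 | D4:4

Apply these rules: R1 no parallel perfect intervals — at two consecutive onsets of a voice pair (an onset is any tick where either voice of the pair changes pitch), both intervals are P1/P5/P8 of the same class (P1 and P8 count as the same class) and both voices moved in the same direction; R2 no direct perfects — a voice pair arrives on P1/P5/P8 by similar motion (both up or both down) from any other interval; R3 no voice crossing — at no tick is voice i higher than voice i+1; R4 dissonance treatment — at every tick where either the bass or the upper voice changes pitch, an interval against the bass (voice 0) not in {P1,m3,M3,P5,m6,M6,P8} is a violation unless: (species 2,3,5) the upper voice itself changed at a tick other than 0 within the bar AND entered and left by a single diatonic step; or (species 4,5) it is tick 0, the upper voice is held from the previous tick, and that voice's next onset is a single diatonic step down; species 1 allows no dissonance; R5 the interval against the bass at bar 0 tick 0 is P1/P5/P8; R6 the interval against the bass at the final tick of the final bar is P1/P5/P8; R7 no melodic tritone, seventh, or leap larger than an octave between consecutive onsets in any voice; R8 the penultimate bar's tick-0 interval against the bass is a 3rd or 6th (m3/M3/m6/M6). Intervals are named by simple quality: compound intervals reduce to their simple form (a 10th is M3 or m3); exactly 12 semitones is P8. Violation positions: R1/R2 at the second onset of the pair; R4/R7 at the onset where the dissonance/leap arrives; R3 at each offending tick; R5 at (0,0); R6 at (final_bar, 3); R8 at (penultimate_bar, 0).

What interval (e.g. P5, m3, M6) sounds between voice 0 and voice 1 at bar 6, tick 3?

voice 0=C3 voice 1=A3 -> M6

M6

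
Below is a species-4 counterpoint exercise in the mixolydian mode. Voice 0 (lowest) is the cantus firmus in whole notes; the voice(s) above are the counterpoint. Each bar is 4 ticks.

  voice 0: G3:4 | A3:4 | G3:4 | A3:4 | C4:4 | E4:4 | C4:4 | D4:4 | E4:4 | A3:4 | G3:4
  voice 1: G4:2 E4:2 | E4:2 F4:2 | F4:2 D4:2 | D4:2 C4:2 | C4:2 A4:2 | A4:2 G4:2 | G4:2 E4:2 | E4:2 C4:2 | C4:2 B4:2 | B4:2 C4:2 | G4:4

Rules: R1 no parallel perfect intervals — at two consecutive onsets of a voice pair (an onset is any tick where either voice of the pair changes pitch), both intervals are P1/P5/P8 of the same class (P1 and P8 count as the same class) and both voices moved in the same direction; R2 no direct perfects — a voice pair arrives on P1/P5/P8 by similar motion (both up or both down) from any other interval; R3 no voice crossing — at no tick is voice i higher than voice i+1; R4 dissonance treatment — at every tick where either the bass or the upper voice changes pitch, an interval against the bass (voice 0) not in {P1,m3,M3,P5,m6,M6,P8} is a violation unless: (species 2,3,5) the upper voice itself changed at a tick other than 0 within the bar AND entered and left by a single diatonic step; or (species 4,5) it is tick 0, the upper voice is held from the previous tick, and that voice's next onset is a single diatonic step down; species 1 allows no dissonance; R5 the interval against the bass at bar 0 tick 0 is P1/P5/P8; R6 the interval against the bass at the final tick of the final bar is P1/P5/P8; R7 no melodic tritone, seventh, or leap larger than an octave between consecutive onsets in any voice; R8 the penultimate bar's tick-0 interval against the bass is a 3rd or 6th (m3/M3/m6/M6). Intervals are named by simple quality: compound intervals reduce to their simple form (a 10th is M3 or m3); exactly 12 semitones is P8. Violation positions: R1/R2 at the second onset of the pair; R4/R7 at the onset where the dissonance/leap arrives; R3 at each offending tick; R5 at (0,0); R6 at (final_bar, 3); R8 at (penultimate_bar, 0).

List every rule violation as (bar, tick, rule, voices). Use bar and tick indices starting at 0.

(2, 0, R4, (0, 1))
(7, 0, R4, (0, 1))
(7, 2, R3, (0, 1))
(7, 2, R4, (0, 1))
(7, 3, R3, (0, 1))
(8, 0, R3, (0, 1))
(8, 1, R3, (0, 1))
(8, 2, R7, (1,))
(9, 0, R4, (0, 1))
(9, 0, R8, (0, 1))
(9, 2, R7, (1,))

bar 0: v0=G3 v1=G4 downbeat P8
bar 1: v0=A3 v1=E4 downbeat P5
bar 2: v0=G3 v1=F4 downbeat m7
bar 3: v0=A3 v1=D4 downbeat P4
bar 4: v0=C4 v1=C4 downbeat P1
bar 5: v0=E4 v1=A4 downbeat P4
bar 6: v0=C4 v1=G4 downbeat P5
bar 7: v0=D4 v1=E4 downbeat M2
bar 8: v0=E4 v1=C4 downbeat M3
bar 9: v0=A3 v1=B4 downbeat M2
bar 10: v0=G3 v1=G4 downbeat P8
  -> R4 @ bar 2 tick 0 v(0, 1): G3/F4 m7 untreated
  -> R4 @ bar 7 tick 0 v(0, 1): D4/E4 M2 untreated
  -> R3 @ bar 7 tick 2 v(0, 1): D4 above C4
  -> R4 @ bar 7 tick 2 v(0, 1): D4/C4 M2 untreated
  -> R3 @ bar 7 tick 3 v(0, 1): D4 above C4
  -> R3 @ bar 8 tick 0 v(0, 1): E4 above C4
  -> R3 @ bar 8 tick 1 v(0, 1): E4 above C4
  -> R7 @ bar 8 tick 2 v(1,): C4->B4 leap 11st
  -> R4 @ bar 9 tick 0 v(0, 1): A3/B4 M2 untreated
  -> R8 @ bar 9 tick 0 v(0, 1): penult M2 not 3rd/6th
  -> R7 @ bar 9 tick 2 v(1,): B4->C4 leap 11st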